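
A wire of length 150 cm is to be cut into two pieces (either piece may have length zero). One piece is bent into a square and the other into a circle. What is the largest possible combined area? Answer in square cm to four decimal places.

1790.4931

Let x be the length used for the square. Square side x/4; circle radius (150−x)/(2π).
A(x) = (x/4)² + π·((150−x)/(2π))² = x²/16 + (150−x)²/(4π) for 0 ≤ x ≤ 150. A'(x) = x/8 − (150−x)/(2π) = 0 gives x = 4·150/(π+4) ≈ 84.0149.
A'' > 0, so the interior critical point is a minimum; the maximum is at an endpoint. A(0) = 1790.4931 and A(150) = 1406.2500, so the largest area is 1790.4931.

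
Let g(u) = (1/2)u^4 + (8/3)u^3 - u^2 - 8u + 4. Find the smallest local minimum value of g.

-68/3

Critical points: g'(u) = 2u^3 + 8u^2 - 2u - 8 vanishes at u = -4, -1, 1.
g''(u) = 6u^2 + 16u - 2. g''(-4) = 30 > 0 ⇒ local minimum; g''(-1) = -12 < 0 ⇒ local maximum; g''(1) = 20 > 0 ⇒ local minimum.
Thus g has its smallest local minimum at u = -4, with value -68/3.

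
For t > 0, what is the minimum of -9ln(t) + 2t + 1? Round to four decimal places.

-3.5367

h'(t) = -9/t + 2 = 0 gives t = 9/2.
h''(t) = 9/t², which is positive for t > 0, so this is a local minimum.
h(9/2) = -9·ln(9/2) + 9 + 1 ≈ -3.5367.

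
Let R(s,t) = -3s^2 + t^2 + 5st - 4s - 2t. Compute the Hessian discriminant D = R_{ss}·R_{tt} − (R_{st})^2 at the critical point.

∂R/∂s = -6s + 5t - 4 = 0 and ∂R/∂t = 5s + 2t - 2 = 0, so (s, t) = (2/37, 32/37).
The Hessian has R_{ss} = -6, R_{tt} = 2, R_{st} = 5, giving D = -37 < 0, so the point is a saddle point.
D = (-6)·(2) − (5)^2 = -37.

-37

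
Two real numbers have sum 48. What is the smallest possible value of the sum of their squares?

1152

With a + b = 48, a^2 + b^2 = a^2 + (48 − a)^2.
The derivative 2a − 2(48 − a) = 4a − 96 vanishes at a = 24; second derivative 4 > 0, a minimum.
The minimum is 2·(24)^2 = 1152.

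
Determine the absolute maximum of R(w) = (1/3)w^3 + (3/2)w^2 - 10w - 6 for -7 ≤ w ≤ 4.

The derivative is w^2 + 3w - 10, which vanishes at w = -5 and w = 2.
Candidates: R(-7) = 139/6; R(-5) = 239/6; R(2) = -52/3; R(4) = -2/3.
Hence the absolute maximum is 239/6 at w = -5.

239/6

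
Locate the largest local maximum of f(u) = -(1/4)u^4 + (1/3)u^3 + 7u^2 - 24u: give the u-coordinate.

f'(u) = -u^3 + u^2 + 14u - 24. Setting f'(u) = 0 gives u ∈ {-4, 2, 3}.
Second-derivative test with f''(u) = -3u^2 + 2u + 14: f''(-4) = -42 < 0 ⇒ local maximum; f''(2) = 6 > 0 ⇒ local minimum; f''(3) = -7 < 0 ⇒ local maximum.
So the largest local maximum value is f(-4) = 368/3.

-4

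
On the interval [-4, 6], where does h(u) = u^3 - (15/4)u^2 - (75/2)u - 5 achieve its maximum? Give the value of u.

-5/2

h'(u) = 3u^2 - (15/2)u - 75/2, which vanishes at u = -5/2 and u = 5.
Candidates: h(-4) = 21; h(-5/2) = 795/16; h(5) = -645/4; h(6) = -149.
So the maximum is h(-5/2) = 795/16.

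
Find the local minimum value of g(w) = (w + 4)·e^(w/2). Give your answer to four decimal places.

-0.0996

g'(w) = 1·e^(w/2) + (w + 4)·(1/2)·e^(w/2) = ((1/2)w + 3)·e^(w/2). Since e^(w/2) > 0, the only critical point is w = -6.
g''(-6) has the same sign as 1/2 > 0, so this is a local minimum.
g(-6) = (-2)·e^(-3) ≈ -0.0996.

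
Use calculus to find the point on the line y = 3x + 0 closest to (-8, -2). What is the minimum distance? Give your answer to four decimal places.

Minimize D(x)^2 = (x + 8)^2 + (3x + 2)^2.
d/dx[D^2] = 2(x + 8) + 2·3·(3x + 2) = 0 ⇒ x = -7/5.
Then y = -21/5 and the distance is √(242/5) ≈ 6.9570.

6.9570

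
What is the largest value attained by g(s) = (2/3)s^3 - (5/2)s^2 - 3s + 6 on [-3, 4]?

163/24

The derivative is 2s^2 - 5s - 3, which vanishes at s = -1/2 and s = 3.
Compare values at every candidate in [-3, 4]: g(-3) = -51/2,  g(-1/2) = 163/24,  g(3) = -15/2,  g(4) = -10/3.
The maximum over the interval is 163/24, attained at s = -1/2.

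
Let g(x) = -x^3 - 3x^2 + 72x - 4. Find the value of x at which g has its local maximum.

g'(x) = -3x^2 - 6x + 72 = 0 at x = -6, 4.
Second-derivative test with g''(x) = -6x - 6: g''(-6) = 30 > 0 ⇒ local minimum; g''(4) = -30 < 0 ⇒ local maximum.
The local maximum is g(4) = 172.

4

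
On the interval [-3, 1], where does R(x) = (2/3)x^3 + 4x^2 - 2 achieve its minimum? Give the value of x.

0

Differentiating, R'(x) = 2x^2 + 8x; whose only zero in [-3, 1] is x = 0.
Candidates: R(-3) = 16; R(0) = -2; R(1) = 8/3.
So the minimum is R(0) = -2.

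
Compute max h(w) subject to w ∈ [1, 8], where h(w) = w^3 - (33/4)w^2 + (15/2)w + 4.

48

Differentiating, h'(w) = 3w^2 - (33/2)w + 15/2; whose only zero in [1, 8] is w = 5.
Compare values at every candidate in [1, 8]: h(1) = 17/4,  h(5) = -159/4,  h(8) = 48.
The maximum over the interval is 48, attained at w = 8.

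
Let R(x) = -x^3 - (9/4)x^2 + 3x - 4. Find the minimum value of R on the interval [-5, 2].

-15

R'(x) = -3x^2 - (9/2)x + 3, which vanishes at x = -2 and x = 1/2.
Candidates: R(-5) = 199/4, R(-2) = -11, R(1/2) = -51/16, R(2) = -15.
The minimum over the interval is -15, attained at x = 2.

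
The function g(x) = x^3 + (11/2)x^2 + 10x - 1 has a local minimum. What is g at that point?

g'(x) = 3x^2 + 11x + 10 = 0 at x = -2, -5/3.
g''(x) = 6x + 11. g''(-2) = -1 < 0 ⇒ local maximum; g''(-5/3) = 1 > 0 ⇒ local minimum.
So the local minimum value is g(-5/3) = -379/54.

-379/54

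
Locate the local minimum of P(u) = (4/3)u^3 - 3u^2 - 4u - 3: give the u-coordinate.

2

P'(u) = 4u^2 - 6u - 4. Setting P'(u) = 0 gives u ∈ {-1/2, 2}.
Second-derivative test with P''(u) = 8u - 6: P''(-1/2) = -10 < 0 ⇒ local maximum; P''(2) = 10 > 0 ⇒ local minimum.
Thus P has its local minimum at u = 2, with value -37/3.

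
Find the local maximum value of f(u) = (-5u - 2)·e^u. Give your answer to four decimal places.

1.2330

Differentiating with the product rule gives f'(u) = (-5u - 7)·e^u. Since e^u > 0, the only critical point is u = -7/5.
f''(-7/5) has the same sign as -5 < 0, so this is a local maximum.
f(-7/5) = (5)·e^(-7/5) ≈ 1.2330.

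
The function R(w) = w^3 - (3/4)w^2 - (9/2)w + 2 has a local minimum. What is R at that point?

-49/16

R'(w) = 3w^2 - (3/2)w - 9/2. Setting R'(w) = 0 gives w ∈ {-1, 3/2}.
Second-derivative test with R''(w) = 6w - 3/2: R''(-1) = -15/2 < 0 ⇒ local maximum; R''(3/2) = 15/2 > 0 ⇒ local minimum.
The local minimum is R(3/2) = -49/16.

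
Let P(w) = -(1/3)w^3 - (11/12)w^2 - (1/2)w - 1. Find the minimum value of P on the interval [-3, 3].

P'(w) = -w^2 - (11/6)w - 1/2, which vanishes at w = -3/2 and w = -1/3.
Compare values at every candidate in [-3, 3]: P(-3) = 5/4, P(-3/2) = -19/16, P(-1/3) = -299/324, P(3) = -79/4.
The minimum over the interval is -79/4, attained at w = 3.

-79/4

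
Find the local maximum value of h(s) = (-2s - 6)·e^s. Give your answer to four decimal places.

By the product rule, h'(s) = (-2s - 8)·e^s. Since e^s > 0, the only critical point is s = -4.
h''(-4) has the same sign as -2 < 0, so this is a local maximum.
h(-4) = (2)·e^(-4) ≈ 0.0366.

0.0366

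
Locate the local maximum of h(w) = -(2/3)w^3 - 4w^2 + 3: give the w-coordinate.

0

h'(w) = -2w^2 - 8w = 0 at w = -4, 0.
Second-derivative test with h''(w) = -4w - 8: h''(-4) = 8 > 0 ⇒ local minimum; h''(0) = -8 < 0 ⇒ local maximum.
So the local maximum value is h(0) = 3.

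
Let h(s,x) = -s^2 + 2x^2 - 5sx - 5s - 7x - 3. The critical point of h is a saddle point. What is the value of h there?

∂h/∂s = -2s - 5x - 5 = 0 and ∂h/∂x = -5s + 4x - 7 = 0, so (s, x) = (-5/3, -1/3).
The Hessian has h_{ss} = -2, h_{xx} = 4, h_{sx} = -5, giving D = -33 < 0, so the point is a saddle point.
h(-5/3, -1/3) = 7/3.

7/3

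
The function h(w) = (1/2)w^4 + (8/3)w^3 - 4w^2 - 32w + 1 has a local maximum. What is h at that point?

107/3

Critical points: h'(w) = 2w^3 + 8w^2 - 8w - 32 vanishes at w = -4, -2, 2.
Since h''(w) = 6w^2 + 16w - 8, we get h''(-4) = 24 > 0 ⇒ local minimum; h''(-2) = -16 < 0 ⇒ local maximum; h''(2) = 48 > 0 ⇒ local minimum.
So the local maximum value is h(-2) = 107/3.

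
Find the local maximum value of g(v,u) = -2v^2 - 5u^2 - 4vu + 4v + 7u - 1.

∂g/∂v = -4v - 4u + 4 = 0 and ∂g/∂u = -4v - 10u + 7 = 0, so (v, u) = (1/2, 1/2).
The Hessian has g_{vv} = -4, g_{uu} = -10, g_{vu} = -4, giving D = 24 > 0 with g_{vv} < 0, so the point is a local maximum.
g(1/2, 1/2) = 7/4.

7/4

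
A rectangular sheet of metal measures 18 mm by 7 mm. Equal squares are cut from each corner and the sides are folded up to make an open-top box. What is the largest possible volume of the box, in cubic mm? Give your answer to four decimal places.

With cut size x, the volume is V(x) = x(18 − 2x)(7 − 2x) for 0 < x < 3.5.
V'(x) = 12x^2 − 100x + 126. Setting V'(x) = 0 gives x ≈ 1.5473 (the root in (0, 3.5)).
V''(x) = 24x − 100 is negative there, so this is the maximum; V ≈ 90.0707.

90.0707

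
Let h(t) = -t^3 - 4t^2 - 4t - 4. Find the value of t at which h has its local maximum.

h'(t) = -3t^2 - 8t - 4 = 0 at t = -2, -2/3.
Since h''(t) = -6t - 8, we get h''(-2) = 4 > 0 ⇒ local minimum; h''(-2/3) = -4 < 0 ⇒ local maximum.
So the local maximum value is h(-2/3) = -76/27.

-2/3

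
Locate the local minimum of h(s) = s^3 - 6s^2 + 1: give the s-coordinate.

4

Critical points: h'(s) = 3s^2 - 12s vanishes at s = 0, 4.
h''(s) = 6s - 12. h''(0) = -12 < 0 ⇒ local maximum; h''(4) = 12 > 0 ⇒ local minimum.
The local minimum is h(4) = -31.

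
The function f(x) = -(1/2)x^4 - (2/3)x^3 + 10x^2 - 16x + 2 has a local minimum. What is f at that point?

-31/6

Critical points: f'(x) = -2x^3 - 2x^2 + 20x - 16 vanishes at x = -4, 1, 2.
Second-derivative test with f''(x) = -6x^2 - 4x + 20: f''(-4) = -60 < 0 ⇒ local maximum; f''(1) = 10 > 0 ⇒ local minimum; f''(2) = -12 < 0 ⇒ local maximum.
The local minimum is f(1) = -31/6.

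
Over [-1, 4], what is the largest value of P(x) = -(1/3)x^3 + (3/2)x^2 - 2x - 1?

17/6

P'(x) = -x^2 + 3x - 2, which vanishes at x = 1 and x = 2.
Evaluating at the critical points and endpoints: P(-1) = 17/6,  P(1) = -11/6,  P(2) = -5/3,  P(4) = -19/3.
Hence the absolute maximum is 17/6 at x = -1.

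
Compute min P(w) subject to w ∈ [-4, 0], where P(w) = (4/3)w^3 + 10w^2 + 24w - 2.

-70/3

Differentiating, P'(w) = 4w^2 + 20w + 24; which vanishes at w = -3 and w = -2.
Candidates: P(-4) = -70/3; P(-3) = -20; P(-2) = -62/3; P(0) = -2.
Hence the absolute minimum is -70/3 at w = -4.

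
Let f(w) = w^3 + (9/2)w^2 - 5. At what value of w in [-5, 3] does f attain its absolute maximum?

The derivative is 3w^2 + 9w, which vanishes at w = -3 and w = 0.
Candidates: f(-5) = -35/2,  f(-3) = 17/2,  f(0) = -5,  f(3) = 125/2.
Hence the absolute maximum is 125/2 at w = 3.

3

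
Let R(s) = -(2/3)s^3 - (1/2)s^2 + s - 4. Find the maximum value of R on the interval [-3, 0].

13/2

The derivative is -2s^2 - s + 1, whose only zero in [-3, 0] is s = -1.
Compare values at every candidate in [-3, 0]: R(-3) = 13/2; R(-1) = -29/6; R(0) = -4.
The maximum over the interval is 13/2, attained at s = -3.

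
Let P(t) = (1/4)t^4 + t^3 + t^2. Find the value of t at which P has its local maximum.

P'(t) = t^3 + 3t^2 + 2t = 0 at t = -2, -1, 0.
Second-derivative test with P''(t) = 3t^2 + 6t + 2: P''(-2) = 2 > 0 ⇒ local minimum; P''(-1) = -1 < 0 ⇒ local maximum; P''(0) = 2 > 0 ⇒ local minimum.
So the local maximum value is P(-1) = 1/4.

-1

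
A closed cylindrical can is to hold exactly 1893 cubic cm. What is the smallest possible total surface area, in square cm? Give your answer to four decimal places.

847.1265

With radius r and height h, πr²h = 1893 so h = 1893/(πr²), and S(r) = 2πr² + 2πrh = 2πr² + 2·1893/r.
S'(r) = 4πr − 2·1893/r² = 0 ⇒ r³ = 1893/(2π), so r ≈ 6.7038 and h = 2r ≈ 13.4077.
S''(r) = 4π + 4·1893/r³ > 0, so this is the minimum; S ≈ 847.1265.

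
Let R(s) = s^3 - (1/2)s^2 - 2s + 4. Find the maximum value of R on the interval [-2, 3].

The derivative is 3s^2 - s - 2, which vanishes at s = -2/3 and s = 1.
Compare values at every candidate in [-2, 3]: R(-2) = -2; R(-2/3) = 130/27; R(1) = 5/2; R(3) = 41/2.
So the maximum is R(3) = 41/2.

41/2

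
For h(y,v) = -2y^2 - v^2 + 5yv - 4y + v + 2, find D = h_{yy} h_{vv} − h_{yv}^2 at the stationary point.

∂h/∂y = -4y + 5v - 4 = 0 and ∂h/∂v = 5y - 2v + 1 = 0, so (y, v) = (3/17, 16/17).
The Hessian has h_{yy} = -4, h_{vv} = -2, h_{yv} = 5, giving D = -17 < 0, so the point is a saddle point.
D = (-4)·(-2) − (5)^2 = -17.

-17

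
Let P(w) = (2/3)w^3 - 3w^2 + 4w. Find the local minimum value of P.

Critical points: P'(w) = 2w^2 - 6w + 4 vanishes at w = 1, 2.
Since P''(w) = 4w - 6, we get P''(1) = -2 < 0 ⇒ local maximum; P''(2) = 2 > 0 ⇒ local minimum.
The local minimum is P(2) = 4/3.

4/3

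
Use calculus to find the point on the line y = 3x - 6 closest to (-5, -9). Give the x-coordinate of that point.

Minimize D(x)^2 = (x + 5)^2 + (3x + 3)^2.
d/dx[D^2] = 2(x + 5) + 2·3·(3x + 3) = 0 ⇒ x = -7/5.
Then y = -51/5 and the distance is √(72/5) ≈ 3.7947.

-7/5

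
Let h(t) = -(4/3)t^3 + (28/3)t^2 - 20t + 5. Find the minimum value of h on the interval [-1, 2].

h'(t) = -4t^2 + (56/3)t - 20, whose only zero in [-1, 2] is t = 5/3.
Evaluating at the critical points and endpoints: h(-1) = 107/3, h(5/3) = -695/81, h(2) = -25/3.
Hence the absolute minimum is -695/81 at t = 5/3.

-695/81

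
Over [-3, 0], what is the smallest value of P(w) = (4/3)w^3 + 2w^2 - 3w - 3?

-12

Differentiating, P'(w) = 4w^2 + 4w - 3; whose only zero in [-3, 0] is w = -3/2.
Evaluating at the critical points and endpoints: P(-3) = -12,  P(-3/2) = 3/2,  P(0) = -3.
Hence the absolute minimum is -12 at w = -3.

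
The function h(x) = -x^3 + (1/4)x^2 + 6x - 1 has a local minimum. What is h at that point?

h'(x) = -3x^2 + (1/2)x + 6 = 0 at x = -4/3, 3/2.
Since h''(x) = -6x + 1/2, we get h''(-4/3) = 17/2 > 0 ⇒ local minimum; h''(3/2) = -17/2 < 0 ⇒ local maximum.
The local minimum is h(-4/3) = -167/27.

-167/27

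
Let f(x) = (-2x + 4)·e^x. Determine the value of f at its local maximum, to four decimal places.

5.4366

Differentiating with the product rule gives f'(x) = (-2x + 2)·e^x. Since e^x > 0, the only critical point is x = 1.
f''(1) has the same sign as -2 < 0, so this is a local maximum.
f(1) = (2)·e^(1) ≈ 5.4366.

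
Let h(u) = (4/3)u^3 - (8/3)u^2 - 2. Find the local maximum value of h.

Critical points: h'(u) = 4u^2 - (16/3)u vanishes at u = 0, 4/3.
Since h''(u) = 8u - 16/3, we get h''(0) = -16/3 < 0 ⇒ local maximum; h''(4/3) = 16/3 > 0 ⇒ local minimum.
The local maximum is h(0) = -2.

-2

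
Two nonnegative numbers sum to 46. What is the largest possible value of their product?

With x + y = 46, the product is P(x) = x(46 − x).
P'(x) = 46 − 2x = 0 gives x = 23; P'' = −2 < 0, so this is the maximum.
P = 23·23 = 529.

529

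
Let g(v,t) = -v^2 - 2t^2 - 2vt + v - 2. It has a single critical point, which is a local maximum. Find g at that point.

∂g/∂v = -2v - 2t + 1 = 0 and ∂g/∂t = -2v - 4t = 0, so (v, t) = (1, -1/2).
The Hessian has g_{vv} = -2, g_{tt} = -4, g_{vt} = -2, giving D = 4 > 0 with g_{vv} < 0, so the point is a local maximum.
g(1, -1/2) = -3/2.

-3/2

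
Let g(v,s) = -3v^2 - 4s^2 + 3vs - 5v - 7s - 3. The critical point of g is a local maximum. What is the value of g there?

235/39

∂g/∂v = -6v + 3s - 5 = 0 and ∂g/∂s = 3v - 8s - 7 = 0, so (v, s) = (-61/39, -19/13).
The Hessian has g_{vv} = -6, g_{ss} = -8, g_{vs} = 3, giving D = 39 > 0 with g_{vv} < 0, so the point is a local maximum.
g(-61/39, -19/13) = 235/39.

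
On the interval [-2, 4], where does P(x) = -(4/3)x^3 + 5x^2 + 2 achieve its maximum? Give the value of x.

-2

Differentiating, P'(x) = -4x^2 + 10x; which vanishes at x = 0 and x = 5/2.
Candidates: P(-2) = 98/3; P(0) = 2; P(5/2) = 149/12; P(4) = -10/3.
The maximum over the interval is 98/3, attained at x = -2.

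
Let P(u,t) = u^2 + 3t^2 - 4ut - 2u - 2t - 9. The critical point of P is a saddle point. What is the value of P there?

-1

∂P/∂u = 2u - 4t - 2 = 0 and ∂P/∂t = -4u + 6t - 2 = 0, so (u, t) = (-5, -3).
The Hessian has P_{uu} = 2, P_{tt} = 6, P_{ut} = -4, giving D = -4 < 0, so the point is a saddle point.
P(-5, -3) = -1.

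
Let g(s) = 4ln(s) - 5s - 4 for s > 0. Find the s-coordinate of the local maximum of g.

g'(s) = 4/s − 5 = 0 gives s = 4/5.
g''(s) = -4/s², which is negative for s > 0, so this is a local maximum.
g(4/5) = 4·ln(4/5) - 4 - 4 ≈ -8.8926.

4/5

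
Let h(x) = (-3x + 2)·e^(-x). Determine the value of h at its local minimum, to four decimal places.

-0.5666

By the product rule, h'(x) = (3x - 5)·e^(-x). Since e^(-x) > 0, the only critical point is x = 5/3.
h''(5/3) has the same sign as 3 > 0, so this is a local minimum.
h(5/3) = (-3)·e^(-5/3) ≈ -0.5666.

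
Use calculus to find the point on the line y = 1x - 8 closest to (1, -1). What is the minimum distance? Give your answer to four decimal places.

4.2426

Minimize D(x)^2 = (x - 1)^2 + (x - 7)^2.
d/dx[D^2] = 2(x - 1) + 2·1·(x - 7) = 0 ⇒ x = 4.
Then y = -4 and the distance is √(18) ≈ 4.2426.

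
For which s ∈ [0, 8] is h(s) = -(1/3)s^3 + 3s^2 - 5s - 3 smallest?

h'(s) = -s^2 + 6s - 5, which vanishes at s = 1 and s = 5.
Candidates: h(0) = -3,  h(1) = -16/3,  h(5) = 16/3,  h(8) = -65/3.
The minimum over the interval is -65/3, attained at s = 8.

8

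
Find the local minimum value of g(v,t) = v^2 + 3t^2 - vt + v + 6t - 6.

-111/11

∂g/∂v = 2v - t + 1 = 0 and ∂g/∂t = -v + 6t + 6 = 0, so (v, t) = (-12/11, -13/11).
The Hessian has g_{vv} = 2, g_{tt} = 6, g_{vt} = -1, giving D = 11 > 0 with g_{vv} > 0, so the point is a local minimum.
g(-12/11, -13/11) = -111/11.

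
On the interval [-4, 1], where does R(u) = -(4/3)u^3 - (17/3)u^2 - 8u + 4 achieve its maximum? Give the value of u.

-4

R'(u) = -4u^2 - (34/3)u - 8, which vanishes at u = -3/2 and u = -4/3.
Evaluating at the critical points and endpoints: R(-4) = 92/3; R(-3/2) = 31/4; R(-4/3) = 628/81; R(1) = -11.
So the maximum is R(-4) = 92/3.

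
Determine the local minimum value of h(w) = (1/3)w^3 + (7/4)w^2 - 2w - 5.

Critical points: h'(w) = w^2 + (7/2)w - 2 vanishes at w = -4, 1/2.
Since h''(w) = 2w + 7/2, we get h''(-4) = -9/2 < 0 ⇒ local maximum; h''(1/2) = 9/2 > 0 ⇒ local minimum.
Thus h has its local minimum at w = 1/2, with value -265/48.

-265/48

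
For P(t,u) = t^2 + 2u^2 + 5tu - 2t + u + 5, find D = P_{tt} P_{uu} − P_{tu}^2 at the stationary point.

∂P/∂t = 2t + 5u - 2 = 0 and ∂P/∂u = 5t + 4u + 1 = 0, so (t, u) = (-13/17, 12/17).
The Hessian has P_{tt} = 2, P_{uu} = 4, P_{tu} = 5, giving D = -17 < 0, so the point is a saddle point.
D = (2)·(4) − (5)^2 = -17.

-17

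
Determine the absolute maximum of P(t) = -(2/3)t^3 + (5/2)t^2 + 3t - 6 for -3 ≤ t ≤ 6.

Differentiating, P'(t) = -2t^2 + 5t + 3; which vanishes at t = -1/2 and t = 3.
Evaluating at the critical points and endpoints: P(-3) = 51/2,  P(-1/2) = -163/24,  P(3) = 15/2,  P(6) = -42.
Hence the absolute maximum is 51/2 at t = -3.

51/2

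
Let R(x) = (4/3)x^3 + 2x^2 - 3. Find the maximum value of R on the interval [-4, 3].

51

The derivative is 4x^2 + 4x, which vanishes at x = -1 and x = 0.
Evaluating at the critical points and endpoints: R(-4) = -169/3, R(-1) = -7/3, R(0) = -3, R(3) = 51.
Hence the absolute maximum is 51 at x = 3.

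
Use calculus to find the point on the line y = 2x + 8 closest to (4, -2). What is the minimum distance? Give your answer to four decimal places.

Minimize D(x)^2 = (x - 4)^2 + (2x + 10)^2.
d/dx[D^2] = 2(x - 4) + 2·2·(2x + 10) = 0 ⇒ x = -16/5.
Then y = 8/5 and the distance is √(324/5) ≈ 8.0498.

8.0498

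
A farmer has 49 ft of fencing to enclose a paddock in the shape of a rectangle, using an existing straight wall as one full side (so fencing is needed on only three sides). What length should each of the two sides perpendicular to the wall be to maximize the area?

Let the sides perpendicular to the wall have length x and the parallel side y, so 2x + y = 49 and the area is A = xy = x(49 − 2x).
A'(x) = 49 − 4x = 0 gives x = 49/4, and A''(x) = −4 < 0 confirms a maximum.
Then y = 49 − 2·49/4 = 49/2 and A = 2401/8.

49/4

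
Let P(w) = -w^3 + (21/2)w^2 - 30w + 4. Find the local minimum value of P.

Critical points: P'(w) = -3w^2 + 21w - 30 vanishes at w = 2, 5.
Second-derivative test with P''(w) = -6w + 21: P''(2) = 9 > 0 ⇒ local minimum; P''(5) = -9 < 0 ⇒ local maximum.
Thus P has its local minimum at w = 2, with value -22.

-22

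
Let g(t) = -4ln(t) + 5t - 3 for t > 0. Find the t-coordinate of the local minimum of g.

4/5

g'(t) = -4/t + 5 = 0 gives t = 4/5.
g''(t) = 4/t², which is positive for t > 0, so this is a local minimum.
g(4/5) = -4·ln(4/5) + 4 - 3 ≈ 1.8926.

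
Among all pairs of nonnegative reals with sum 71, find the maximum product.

5041/4

With x + y = 71, the product is P(x) = x(71 − x).
P'(x) = 71 − 2x = 0 gives x = 71/2; P'' = −2 < 0, so this is the maximum.
P = 71/2·71/2 = 5041/4.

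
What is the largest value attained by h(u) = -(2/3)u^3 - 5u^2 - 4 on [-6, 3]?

-4

h'(u) = -2u^2 - 10u, which vanishes at u = -5 and u = 0.
Evaluating at the critical points and endpoints: h(-6) = -40,  h(-5) = -137/3,  h(0) = -4,  h(3) = -67.
The maximum over the interval is -4, attained at u = 0.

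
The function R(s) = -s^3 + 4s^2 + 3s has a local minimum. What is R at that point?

-14/27

R'(s) = -3s^2 + 8s + 3 = 0 at s = -1/3, 3.
Since R''(s) = -6s + 8, we get R''(-1/3) = 10 > 0 ⇒ local minimum; R''(3) = -10 < 0 ⇒ local maximum.
So the local minimum value is R(-1/3) = -14/27.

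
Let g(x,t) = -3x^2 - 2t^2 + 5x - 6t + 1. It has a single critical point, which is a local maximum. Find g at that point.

∂g/∂x = -6x + 5 = 0 and ∂g/∂t = -4t - 6 = 0, so (x, t) = (5/6, -3/2).
The Hessian has g_{xx} = -6, g_{tt} = -4, g_{xt} = 0, giving D = 24 > 0 with g_{xx} < 0, so the point is a local maximum.
g(5/6, -3/2) = 91/12.

91/12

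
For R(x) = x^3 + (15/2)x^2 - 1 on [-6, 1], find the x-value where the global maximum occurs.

Differentiating, R'(x) = 3x^2 + 15x; which vanishes at x = -5 and x = 0.
Candidates: R(-6) = 53, R(-5) = 123/2, R(0) = -1, R(1) = 15/2.
So the maximum is R(-5) = 123/2.

-5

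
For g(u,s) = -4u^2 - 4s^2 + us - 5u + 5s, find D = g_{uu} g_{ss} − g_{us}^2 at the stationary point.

∂g/∂u = -8u + s - 5 = 0 and ∂g/∂s = u - 8s + 5 = 0, so (u, s) = (-5/9, 5/9).
The Hessian has g_{uu} = -8, g_{ss} = -8, g_{us} = 1, giving D = 63 > 0 with g_{uu} < 0, so the point is a local maximum.
D = (-8)·(-8) − (1)^2 = 63.

63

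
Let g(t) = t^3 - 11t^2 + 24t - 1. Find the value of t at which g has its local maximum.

4/3

g'(t) = 3t^2 - 22t + 24. Setting g'(t) = 0 gives t ∈ {4/3, 6}.
Since g''(t) = 6t - 22, we get g''(4/3) = -14 < 0 ⇒ local maximum; g''(6) = 14 > 0 ⇒ local minimum.
The local maximum is g(4/3) = 373/27.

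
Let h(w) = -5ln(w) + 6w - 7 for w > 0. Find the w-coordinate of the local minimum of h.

h'(w) = -5/w + 6 = 0 gives w = 5/6.
h''(w) = 5/w², which is positive for w > 0, so this is a local minimum.
h(5/6) = -5·ln(5/6) + 5 - 7 ≈ -1.0884.

5/6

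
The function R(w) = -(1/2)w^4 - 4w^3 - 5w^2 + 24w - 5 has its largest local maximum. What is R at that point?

19/2

Critical points: R'(w) = -2w^3 - 12w^2 - 10w + 24 vanishes at w = -4, -3, 1.
Second-derivative test with R''(w) = -6w^2 - 24w - 10: R''(-4) = -10 < 0 ⇒ local maximum; R''(-3) = 8 > 0 ⇒ local minimum; R''(1) = -40 < 0 ⇒ local maximum.
So the largest local maximum value is R(1) = 19/2.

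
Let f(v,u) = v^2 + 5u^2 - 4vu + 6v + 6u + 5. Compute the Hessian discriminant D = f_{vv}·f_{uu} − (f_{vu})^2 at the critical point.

∂f/∂v = 2v - 4u + 6 = 0 and ∂f/∂u = -4v + 10u + 6 = 0, so (v, u) = (-21, -9).
The Hessian has f_{vv} = 2, f_{uu} = 10, f_{vu} = -4, giving D = 4 > 0 with f_{vv} > 0, so the point is a local minimum.
D = (2)·(10) − (-4)^2 = 4.

4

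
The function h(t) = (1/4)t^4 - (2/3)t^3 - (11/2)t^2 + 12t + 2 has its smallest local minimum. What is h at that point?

-181/4

Critical points: h'(t) = t^3 - 2t^2 - 11t + 12 vanishes at t = -3, 1, 4.
Since h''(t) = 3t^2 - 4t - 11, we get h''(-3) = 28 > 0 ⇒ local minimum; h''(1) = -12 < 0 ⇒ local maximum; h''(4) = 21 > 0 ⇒ local minimum.
So the smallest local minimum value is h(-3) = -181/4.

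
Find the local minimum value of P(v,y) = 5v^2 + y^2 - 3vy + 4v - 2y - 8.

-100/11

∂P/∂v = 10v - 3y + 4 = 0 and ∂P/∂y = -3v + 2y - 2 = 0, so (v, y) = (-2/11, 8/11).
The Hessian has P_{vv} = 10, P_{yy} = 2, P_{vy} = -3, giving D = 11 > 0 with P_{vv} > 0, so the point is a local minimum.
P(-2/11, 8/11) = -100/11.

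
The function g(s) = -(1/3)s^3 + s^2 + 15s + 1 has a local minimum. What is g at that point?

-26

g'(s) = -s^2 + 2s + 15 = 0 at s = -3, 5.
Second-derivative test with g''(s) = -2s + 2: g''(-3) = 8 > 0 ⇒ local minimum; g''(5) = -8 < 0 ⇒ local maximum.
So the local minimum value is g(-3) = -26.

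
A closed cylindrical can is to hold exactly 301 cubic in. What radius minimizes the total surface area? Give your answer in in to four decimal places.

3.6319

With radius r and height h, πr²h = 301 so h = 301/(πr²), and S(r) = 2πr² + 2πrh = 2πr² + 2·301/r.
S'(r) = 4πr − 2·301/r² = 0 ⇒ r³ = 301/(2π), so r ≈ 3.6319 and h = 2r ≈ 7.2637.
S''(r) = 4π + 4·301/r³ > 0, so this is the minimum; S ≈ 248.6331.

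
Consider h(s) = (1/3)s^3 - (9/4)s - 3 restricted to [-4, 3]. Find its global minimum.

Differentiating, h'(s) = s^2 - 9/4; which vanishes at s = -3/2 and s = 3/2.
Candidates: h(-4) = -46/3; h(-3/2) = -3/4; h(3/2) = -21/4; h(3) = -3/4.
So the minimum is h(-4) = -46/3.

-46/3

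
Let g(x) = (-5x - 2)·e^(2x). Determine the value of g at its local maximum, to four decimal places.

Differentiating with the product rule gives g'(x) = (-10x - 9)·e^(2x). Since e^(2x) > 0, the only critical point is x = -9/10.
g''(-9/10) has the same sign as -10 < 0, so this is a local maximum.
g(-9/10) = (5/2)·e^(-9/5) ≈ 0.4132.

0.4132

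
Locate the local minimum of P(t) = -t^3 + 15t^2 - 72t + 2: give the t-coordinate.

Critical points: P'(t) = -3t^2 + 30t - 72 vanishes at t = 4, 6.
Second-derivative test with P''(t) = -6t + 30: P''(4) = 6 > 0 ⇒ local minimum; P''(6) = -6 < 0 ⇒ local maximum.
Thus P has its local minimum at t = 4, with value -110.

4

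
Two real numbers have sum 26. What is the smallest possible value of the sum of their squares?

With a + b = 26, a^2 + b^2 = a^2 + (26 − a)^2.
The derivative 2a − 2(26 − a) = 4a − 52 vanishes at a = 13; second derivative 4 > 0, a minimum.
The minimum is 2·(13)^2 = 338.

338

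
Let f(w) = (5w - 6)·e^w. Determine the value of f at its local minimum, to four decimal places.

By the product rule, f'(w) = (5w - 1)·e^w. Since e^w > 0, the only critical point is w = 1/5.
f''(1/5) has the same sign as 5 > 0, so this is a local minimum.
f(1/5) = (-5)·e^(1/5) ≈ -6.1070.

-6.1070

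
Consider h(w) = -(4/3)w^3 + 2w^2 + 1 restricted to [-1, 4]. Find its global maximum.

Differentiating, h'(w) = -4w^2 + 4w; which vanishes at w = 0 and w = 1.
Compare values at every candidate in [-1, 4]: h(-1) = 13/3, h(0) = 1, h(1) = 5/3, h(4) = -157/3.
So the maximum is h(-1) = 13/3.

13/3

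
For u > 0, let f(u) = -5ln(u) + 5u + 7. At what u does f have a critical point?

1

f'(u) = -5/u + 5 = 0 gives u = 1.
f''(u) = 5/u², which is positive for u > 0, so this is a local minimum.
f(1) = -5·ln(1) + 5 + 7 ≈ 12.0000.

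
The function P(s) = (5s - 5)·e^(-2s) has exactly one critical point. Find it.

3/2

P'(s) = 5·e^(-2s) + (5s - 5)·(-2)·e^(-2s) = (-10s + 15)·e^(-2s). Since e^(-2s) > 0, the only critical point is s = 3/2.
P''(3/2) has the same sign as -10 < 0, so this is a local maximum.
P(3/2) = (5/2)·e^(-3) ≈ 0.1245.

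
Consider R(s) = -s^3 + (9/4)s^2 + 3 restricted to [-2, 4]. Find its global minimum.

-25

Differentiating, R'(s) = -3s^2 + (9/2)s; which vanishes at s = 0 and s = 3/2.
Candidates: R(-2) = 20, R(0) = 3, R(3/2) = 75/16, R(4) = -25.
The minimum over the interval is -25, attained at s = 4.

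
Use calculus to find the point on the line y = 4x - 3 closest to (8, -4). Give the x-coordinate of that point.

Minimize D(x)^2 = (x - 8)^2 + (4x + 1)^2.
d/dx[D^2] = 2(x - 8) + 2·4·(4x + 1) = 0 ⇒ x = 4/17.
Then y = -35/17 and the distance is √(1089/17) ≈ 8.0037.

4/17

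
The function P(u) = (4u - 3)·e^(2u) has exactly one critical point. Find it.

By the product rule, P'(u) = (8u - 2)·e^(2u). Since e^(2u) > 0, the only critical point is u = 1/4.
P''(1/4) has the same sign as 8 > 0, so this is a local minimum.
P(1/4) = (-2)·e^(1/2) ≈ -3.2974.

1/4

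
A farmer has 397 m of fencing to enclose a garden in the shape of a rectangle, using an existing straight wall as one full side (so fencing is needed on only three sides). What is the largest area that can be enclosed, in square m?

Let the sides perpendicular to the wall have length x and the parallel side y, so 2x + y = 397 and the area is A = xy = x(397 − 2x).
A'(x) = 397 − 4x = 0 gives x = 397/4, and A''(x) = −4 < 0 confirms a maximum.
Then y = 397 − 2·397/4 = 397/2 and A = 157609/8.

157609/8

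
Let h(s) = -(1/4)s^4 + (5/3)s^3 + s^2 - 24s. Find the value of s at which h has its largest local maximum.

h'(s) = -s^3 + 5s^2 + 2s - 24. Setting h'(s) = 0 gives s ∈ {-2, 3, 4}.
h''(s) = -3s^2 + 10s + 2. h''(-2) = -30 < 0 ⇒ local maximum; h''(3) = 5 > 0 ⇒ local minimum; h''(4) = -6 < 0 ⇒ local maximum.
The largest local maximum is h(-2) = 104/3.

-2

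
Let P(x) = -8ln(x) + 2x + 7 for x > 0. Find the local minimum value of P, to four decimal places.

P'(x) = -8/x + 2 = 0 gives x = 4.
P''(x) = 8/x², which is positive for x > 0, so this is a local minimum.
P(4) = -8·ln(4) + 8 + 7 ≈ 3.9096.

3.9096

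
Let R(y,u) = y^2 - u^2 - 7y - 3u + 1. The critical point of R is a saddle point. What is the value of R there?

-9

∂R/∂y = 2y - 7 = 0 and ∂R/∂u = -2u - 3 = 0, so (y, u) = (7/2, -3/2).
The Hessian has R_{yy} = 2, R_{uu} = -2, R_{yu} = 0, giving D = -4 < 0, so the point is a saddle point.
R(7/2, -3/2) = -9.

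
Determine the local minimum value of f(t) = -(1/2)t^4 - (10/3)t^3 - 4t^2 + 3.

11/6

f'(t) = -2t^3 - 10t^2 - 8t. Setting f'(t) = 0 gives t ∈ {-4, -1, 0}.
f''(t) = -6t^2 - 20t - 8. f''(-4) = -24 < 0 ⇒ local maximum; f''(-1) = 6 > 0 ⇒ local minimum; f''(0) = -8 < 0 ⇒ local maximum.
Thus f has its local minimum at t = -1, with value 11/6.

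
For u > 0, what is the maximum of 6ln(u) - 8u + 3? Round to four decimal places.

-4.7261

g'(u) = 6/u − 8 = 0 gives u = 3/4.
g''(u) = -6/u², which is negative for u > 0, so this is a local maximum.
g(3/4) = 6·ln(3/4) - 6 + 3 ≈ -4.7261.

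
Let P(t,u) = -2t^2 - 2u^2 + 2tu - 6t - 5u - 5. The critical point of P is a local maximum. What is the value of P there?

61/6

∂P/∂t = -4t + 2u - 6 = 0 and ∂P/∂u = 2t - 4u - 5 = 0, so (t, u) = (-17/6, -8/3).
The Hessian has P_{tt} = -4, P_{uu} = -4, P_{tu} = 2, giving D = 12 > 0 with P_{tt} < 0, so the point is a local maximum.
P(-17/6, -8/3) = 61/6.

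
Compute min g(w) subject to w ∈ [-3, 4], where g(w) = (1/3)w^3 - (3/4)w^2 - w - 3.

-63/4

Differentiating, g'(w) = w^2 - (3/2)w - 1; which vanishes at w = -1/2 and w = 2.
Compare values at every candidate in [-3, 4]: g(-3) = -63/4,  g(-1/2) = -131/48,  g(2) = -16/3,  g(4) = 7/3.
Hence the absolute minimum is -63/4 at w = -3.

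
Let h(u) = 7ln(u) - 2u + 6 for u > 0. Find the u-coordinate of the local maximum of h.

h'(u) = 7/u − 2 = 0 gives u = 7/2.
h''(u) = -7/u², which is negative for u > 0, so this is a local maximum.
h(7/2) = 7·ln(7/2) - 7 + 6 ≈ 7.7693.

7/2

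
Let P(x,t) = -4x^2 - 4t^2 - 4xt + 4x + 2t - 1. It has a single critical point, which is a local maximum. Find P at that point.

0

∂P/∂x = -8x - 4t + 4 = 0 and ∂P/∂t = -4x - 8t + 2 = 0, so (x, t) = (1/2, 0).
The Hessian has P_{xx} = -8, P_{tt} = -8, P_{xt} = -4, giving D = 48 > 0 with P_{xx} < 0, so the point is a local maximum.
P(1/2, 0) = 0.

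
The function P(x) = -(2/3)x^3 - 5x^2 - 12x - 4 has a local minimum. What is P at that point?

5

P'(x) = -2x^2 - 10x - 12. Setting P'(x) = 0 gives x ∈ {-3, -2}.
Since P''(x) = -4x - 10, we get P''(-3) = 2 > 0 ⇒ local minimum; P''(-2) = -2 < 0 ⇒ local maximum.
The local minimum is P(-3) = 5.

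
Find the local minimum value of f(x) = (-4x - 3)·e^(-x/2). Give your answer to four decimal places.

Differentiating with the product rule gives f'(x) = (2x - 5/2)·e^(-x/2). Since e^(-x/2) > 0, the only critical point is x = 5/4.
f''(5/4) has the same sign as 2 > 0, so this is a local minimum.
f(5/4) = (-8)·e^(-5/8) ≈ -4.2821.

-4.2821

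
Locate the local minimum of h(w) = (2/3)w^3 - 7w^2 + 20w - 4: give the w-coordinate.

h'(w) = 2w^2 - 14w + 20. Setting h'(w) = 0 gives w ∈ {2, 5}.
Second-derivative test with h''(w) = 4w - 14: h''(2) = -6 < 0 ⇒ local maximum; h''(5) = 6 > 0 ⇒ local minimum.
The local minimum is h(5) = 13/3.

5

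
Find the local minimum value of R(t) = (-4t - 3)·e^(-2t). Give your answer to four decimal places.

-3.2974

By the product rule, R'(t) = (8t + 2)·e^(-2t). Since e^(-2t) > 0, the only critical point is t = -1/4.
R''(-1/4) has the same sign as 8 > 0, so this is a local minimum.
R(-1/4) = (-2)·e^(1/2) ≈ -3.2974.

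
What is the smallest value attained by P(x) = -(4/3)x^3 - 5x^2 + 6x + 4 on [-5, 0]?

The derivative is -4x^2 - 10x + 6, whose only zero in [-5, 0] is x = -3.
Compare values at every candidate in [-5, 0]: P(-5) = 47/3,  P(-3) = -23,  P(0) = 4.
Hence the absolute minimum is -23 at x = -3.

-23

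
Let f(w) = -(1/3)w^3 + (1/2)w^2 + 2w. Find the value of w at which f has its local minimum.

f'(w) = -w^2 + w + 2. Setting f'(w) = 0 gives w ∈ {-1, 2}.
f''(w) = -2w + 1. f''(-1) = 3 > 0 ⇒ local minimum; f''(2) = -3 < 0 ⇒ local maximum.
Thus f has its local minimum at w = -1, with value -7/6.

-1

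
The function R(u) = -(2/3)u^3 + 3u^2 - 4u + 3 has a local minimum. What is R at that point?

R'(u) = -2u^2 + 6u - 4. Setting R'(u) = 0 gives u ∈ {1, 2}.
Second-derivative test with R''(u) = -4u + 6: R''(1) = 2 > 0 ⇒ local minimum; R''(2) = -2 < 0 ⇒ local maximum.
The local minimum is R(1) = 4/3.

4/3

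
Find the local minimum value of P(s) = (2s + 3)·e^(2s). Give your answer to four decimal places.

-0.0183

Differentiating with the product rule gives P'(s) = (4s + 8)·e^(2s). Since e^(2s) > 0, the only critical point is s = -2.
P''(-2) has the same sign as 4 > 0, so this is a local minimum.
P(-2) = (-1)·e^(-4) ≈ -0.0183.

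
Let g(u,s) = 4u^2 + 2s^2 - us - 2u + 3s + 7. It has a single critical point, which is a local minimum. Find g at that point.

179/31

∂g/∂u = 8u - s - 2 = 0 and ∂g/∂s = -u + 4s + 3 = 0, so (u, s) = (5/31, -22/31).
The Hessian has g_{uu} = 8, g_{ss} = 4, g_{us} = -1, giving D = 31 > 0 with g_{uu} > 0, so the point is a local minimum.
g(5/31, -22/31) = 179/31.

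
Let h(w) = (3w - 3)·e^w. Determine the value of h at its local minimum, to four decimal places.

By the product rule, h'(w) = (3w)·e^w. Since e^w > 0, the only critical point is w = 0.
h''(0) has the same sign as 3 > 0, so this is a local minimum.
h(0) = (-3)·e^(0) ≈ -3.0000.

-3.0000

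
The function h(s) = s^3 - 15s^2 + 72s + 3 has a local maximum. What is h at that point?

h'(s) = 3s^2 - 30s + 72. Setting h'(s) = 0 gives s ∈ {4, 6}.
Since h''(s) = 6s - 30, we get h''(4) = -6 < 0 ⇒ local maximum; h''(6) = 6 > 0 ⇒ local minimum.
Thus h has its local maximum at s = 4, with value 115.

115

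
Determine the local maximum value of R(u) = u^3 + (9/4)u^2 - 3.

R'(u) = 3u^2 + (9/2)u. Setting R'(u) = 0 gives u ∈ {-3/2, 0}.
R''(u) = 6u + 9/2. R''(-3/2) = -9/2 < 0 ⇒ local maximum; R''(0) = 9/2 > 0 ⇒ local minimum.
So the local maximum value is R(-3/2) = -21/16.

-21/16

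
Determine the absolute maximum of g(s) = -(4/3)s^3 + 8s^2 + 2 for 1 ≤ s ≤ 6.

The derivative is -4s^2 + 16s, whose only zero in [1, 6] is s = 4.
Evaluating at the critical points and endpoints: g(1) = 26/3, g(4) = 134/3, g(6) = 2.
The maximum over the interval is 134/3, attained at s = 4.

134/3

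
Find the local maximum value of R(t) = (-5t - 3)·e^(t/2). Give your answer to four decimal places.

Differentiating with the product rule gives R'(t) = (-(5/2)t - 13/2)·e^(t/2). Since e^(t/2) > 0, the only critical point is t = -13/5.
R''(-13/5) has the same sign as -5/2 < 0, so this is a local maximum.
R(-13/5) = (10)·e^(-13/10) ≈ 2.7253.

2.7253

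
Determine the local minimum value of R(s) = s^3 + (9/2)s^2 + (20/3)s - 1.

R'(s) = 3s^2 + 9s + 20/3. Setting R'(s) = 0 gives s ∈ {-5/3, -4/3}.
Since R''(s) = 6s + 9, we get R''(-5/3) = -1 < 0 ⇒ local maximum; R''(-4/3) = 1 > 0 ⇒ local minimum.
The local minimum is R(-4/3) = -115/27.

-115/27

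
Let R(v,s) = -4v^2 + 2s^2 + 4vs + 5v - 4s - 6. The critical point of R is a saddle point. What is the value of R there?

∂R/∂v = -8v + 4s + 5 = 0 and ∂R/∂s = 4v + 4s - 4 = 0, so (v, s) = (3/4, 1/4).
The Hessian has R_{vv} = -8, R_{ss} = 4, R_{vs} = 4, giving D = -48 < 0, so the point is a saddle point.
R(3/4, 1/4) = -37/8.

-37/8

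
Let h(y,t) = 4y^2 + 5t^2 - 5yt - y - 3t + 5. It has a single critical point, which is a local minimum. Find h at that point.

219/55

∂h/∂y = 8y - 5t - 1 = 0 and ∂h/∂t = -5y + 10t - 3 = 0, so (y, t) = (5/11, 29/55).
The Hessian has h_{yy} = 8, h_{tt} = 10, h_{yt} = -5, giving D = 55 > 0 with h_{yy} > 0, so the point is a local minimum.
h(5/11, 29/55) = 219/55.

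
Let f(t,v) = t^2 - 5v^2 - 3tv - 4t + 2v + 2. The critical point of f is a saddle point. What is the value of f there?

∂f/∂t = 2t - 3v - 4 = 0 and ∂f/∂v = -3t - 10v + 2 = 0, so (t, v) = (46/29, -8/29).
The Hessian has f_{tt} = 2, f_{vv} = -10, f_{tv} = -3, giving D = -29 < 0, so the point is a saddle point.
f(46/29, -8/29) = -42/29.

-42/29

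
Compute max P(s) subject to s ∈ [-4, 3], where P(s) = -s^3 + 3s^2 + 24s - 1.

The derivative is -3s^2 + 6s + 24, whose only zero in [-4, 3] is s = -2.
Compare values at every candidate in [-4, 3]: P(-4) = 15,  P(-2) = -29,  P(3) = 71.
So the maximum is P(3) = 71.

71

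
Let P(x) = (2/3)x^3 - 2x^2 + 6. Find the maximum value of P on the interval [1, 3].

Differentiating, P'(x) = 2x^2 - 4x; whose only zero in [1, 3] is x = 2.
Evaluating at the critical points and endpoints: P(1) = 14/3,  P(2) = 10/3,  P(3) = 6.
So the maximum is P(3) = 6.

6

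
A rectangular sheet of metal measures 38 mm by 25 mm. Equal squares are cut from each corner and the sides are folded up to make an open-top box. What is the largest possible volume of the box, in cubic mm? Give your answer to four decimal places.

2100.3771

With cut size x, the volume is V(x) = x(38 − 2x)(25 − 2x) for 0 < x < 12.5.
V'(x) = 12x^2 − 252x + 950. Setting V'(x) = 0 gives x ≈ 4.9248 (the root in (0, 12.5)).
V''(x) = 24x − 252 is negative there, so this is the maximum; V ≈ 2100.3771.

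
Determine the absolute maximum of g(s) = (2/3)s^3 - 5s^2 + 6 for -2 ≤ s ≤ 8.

82/3

Differentiating, g'(s) = 2s^2 - 10s; which vanishes at s = 0 and s = 5.
Evaluating at the critical points and endpoints: g(-2) = -58/3, g(0) = 6, g(5) = -107/3, g(8) = 82/3.
So the maximum is g(8) = 82/3.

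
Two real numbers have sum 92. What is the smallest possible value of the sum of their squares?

With a + b = 92, a^2 + b^2 = a^2 + (92 − a)^2.
The derivative 2a − 2(92 − a) = 4a − 184 vanishes at a = 46; second derivative 4 > 0, a minimum.
The minimum is 2·(46)^2 = 4232.

4232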